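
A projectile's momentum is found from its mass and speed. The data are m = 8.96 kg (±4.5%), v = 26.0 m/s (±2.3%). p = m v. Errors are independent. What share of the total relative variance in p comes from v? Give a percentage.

(δp/p)² = (1·δm/m)² + (1·δv/v)²
  m term: (1×0.0450)² = 0.00202
  v term: (1×0.0230)² = 0.000529
Total = 0.00255. Share from v = 0.000529/0.00255 = 0.207.

20.7%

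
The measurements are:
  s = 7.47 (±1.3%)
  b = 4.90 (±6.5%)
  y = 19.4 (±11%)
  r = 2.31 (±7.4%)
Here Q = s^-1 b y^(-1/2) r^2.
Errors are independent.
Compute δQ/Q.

0.171

Since Q is a product/quotient, work with relative uncertainties:
  (-1·δs/s)² = (-1×0.0130)² = 0.000169;  (1·δb/b)² = (1×0.0650)² = 0.00423;  (−½·δy/y)² = (-0.5×0.110)² = 0.00302;  (2·δr/r)² = (2×0.0740)² = 0.0219
δQ/Q = √(0.0293) = 0.171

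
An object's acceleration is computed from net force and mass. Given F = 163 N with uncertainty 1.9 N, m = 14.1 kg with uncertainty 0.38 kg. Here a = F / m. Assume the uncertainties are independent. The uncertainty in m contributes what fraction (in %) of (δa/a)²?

(δa/a)² = (1·δF/F)² + (-1·δm/m)²
  F term: (1×0.0117)² = 0.000136
  m term: (-1×0.0270)² = 0.000726
Total = 0.000862. Share from m = 0.000726/0.000862 = 0.842.

84.2%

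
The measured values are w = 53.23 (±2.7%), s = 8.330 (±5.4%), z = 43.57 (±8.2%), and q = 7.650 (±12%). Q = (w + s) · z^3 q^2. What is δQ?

Let u = w + s = 61.56. δu = √(δw² + δs²) = √(2.07 + 0.202) = 1.51, so δu/u = 0.0245.
Q is then a monomial in u, z, q:
δQ/Q = √((δu/u)² + (3·δz/z)² + (2·δq/q)²) = √(0.000598 + 0.0605 + 0.0576) = 0.345
Q = 2.98e+08, so δQ = 0.345 × 2.98e+08 = 1.03e+08.

1.03e+08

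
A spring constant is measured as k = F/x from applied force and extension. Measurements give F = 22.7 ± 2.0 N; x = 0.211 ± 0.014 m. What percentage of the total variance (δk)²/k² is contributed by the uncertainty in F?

63.8%

(δk/k)² = (1·δF/F)² + (-1·δx/x)²
  F term: (1×0.0881)² = 0.00776
  x term: (-1×0.0664)² = 0.00440
Total = 0.0122. Share from F = 0.00776/0.0122 = 0.638.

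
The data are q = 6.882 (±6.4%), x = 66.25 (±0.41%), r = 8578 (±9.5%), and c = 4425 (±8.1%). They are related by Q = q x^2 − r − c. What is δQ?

2140

Let p = q·x^2 = 30210. δp/p = √((1·δq/q)² + (2·δx/x)²) = √(0.00410 + 6.72e-05) = 0.0645, so δp = 1950.
Q = p − r − c: δQ = √(δp² + δr² + δc²) = √(3.8e+06 + 6.64e+05 + 1.28e+05) = 2140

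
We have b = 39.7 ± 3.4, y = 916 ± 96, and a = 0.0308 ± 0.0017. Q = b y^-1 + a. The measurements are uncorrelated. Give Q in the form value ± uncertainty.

Let p = b·y^-1 = 0.0433. δp/p = √((1·δb/b)² + (-1·δy/y)²) = √(0.00733 + 0.0110) = 0.135, so δp = 0.00587.
Q = p + a: δQ = √(δp² + δa²) = √(3.44e-05 + 2.89e-06) = 0.00611
Q = 0.0741.

0.0741 ± 0.00611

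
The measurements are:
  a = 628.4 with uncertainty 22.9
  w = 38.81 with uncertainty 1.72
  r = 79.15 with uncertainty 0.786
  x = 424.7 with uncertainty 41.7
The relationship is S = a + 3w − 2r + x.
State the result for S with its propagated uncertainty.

Each term contributes (cᵢ δxᵢ)² to (δS)²:
  (δa)² = 524;  (3·δw)² = 26.6;  (2·δr)² = 2.47;  (δx)² = 1740
δS = √(2290) = 47.9
S = 1011.

1011 ± 47.9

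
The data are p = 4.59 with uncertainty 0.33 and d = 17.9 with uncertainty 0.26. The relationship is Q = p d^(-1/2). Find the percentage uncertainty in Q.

7.23%

Products/powers → add relative errors in quadrature, weighted by exponent:
  (1·δp/p)² = (1×0.0719)² = 0.00517;  (−½·δd/d)² = (-0.5×0.0145)² = 5.27e-05
δQ/Q = √(0.00522) = 0.0723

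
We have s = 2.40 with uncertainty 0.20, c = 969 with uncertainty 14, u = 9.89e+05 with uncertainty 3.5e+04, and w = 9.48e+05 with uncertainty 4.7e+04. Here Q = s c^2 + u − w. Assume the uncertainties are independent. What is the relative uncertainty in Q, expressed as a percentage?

9.03%

Let p = s·c^2 = 2.25e+06. δp/p = √((1·δs/s)² + (2·δc/c)²) = √(0.00694 + 0.000835) = 0.0882, so δp = 1.99e+05.
Q = p + u − w: δQ = √(δp² + δu² + δw²) = √(3.95e+10 + 1.22e+09 + 2.21e+09) = 2.07e+05
Q = 2.29e+06, so δQ/Q = 2.07e+05/2.29e+06 = 0.0903.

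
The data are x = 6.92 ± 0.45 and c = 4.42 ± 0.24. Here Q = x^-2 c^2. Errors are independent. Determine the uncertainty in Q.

Q is a product of powers, so relative uncertainties combine in quadrature:
  (-2·δx/x)² = (-2×0.0650)² = 0.0169;  (2·δc/c)² = (2×0.0543)² = 0.0118
δQ/Q = √(0.0287) = 0.169
Q = 0.408, so δQ = 0.169 × 0.408 = 0.0691.

0.0691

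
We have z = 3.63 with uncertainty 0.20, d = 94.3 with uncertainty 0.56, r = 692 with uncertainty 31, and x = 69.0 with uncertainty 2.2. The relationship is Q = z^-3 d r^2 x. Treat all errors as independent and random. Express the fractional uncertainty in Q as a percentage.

19.1%

Q is a product of powers, so relative uncertainties combine in quadrature:
  (-3·δz/z)² = (-3×0.0551)² = 0.0273;  (1·δd/d)² = (1×0.00594)² = 3.53e-05;  (2·δr/r)² = (2×0.0448)² = 0.00803;  (1·δx/x)² = (1×0.0319)² = 0.00102
δQ/Q = √(0.0364) = 0.191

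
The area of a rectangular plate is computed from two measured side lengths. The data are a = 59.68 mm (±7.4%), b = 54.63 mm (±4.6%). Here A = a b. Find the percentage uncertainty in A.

Each factor contributes (exponent × relative error)² to (δA/A)²:
  (1·δa/a)² = (1×0.0740)² = 0.00548;  (1·δb/b)² = (1×0.0460)² = 0.00212
δA/A = √(0.00759) = 0.0871

8.71%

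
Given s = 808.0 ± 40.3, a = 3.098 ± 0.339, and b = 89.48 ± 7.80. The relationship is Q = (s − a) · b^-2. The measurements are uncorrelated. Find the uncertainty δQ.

Let u = s − a = 804.9. δu = √(δs² + δa²) = √(1620 + 0.115) = 40.3, so δu/u = 0.0501.
Q is then a monomial in u, b:
δQ/Q = √((δu/u)² + (-2·δb/b)²) = √(0.00251 + 0.0304) = 0.181
Q = 0.1005, so δQ = 0.181 × 0.1005 = 0.0182.

0.0182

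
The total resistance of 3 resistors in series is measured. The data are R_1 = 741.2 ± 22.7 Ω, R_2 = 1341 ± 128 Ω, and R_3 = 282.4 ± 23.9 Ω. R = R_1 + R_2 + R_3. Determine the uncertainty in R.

132 Ω

Sums and differences: (δR)² = Σ (cᵢ δxᵢ)².
  (δR_1)² = 515;  (δR_2)² = 16400;  (δR_3)² = 571
δR = √(17500) = 132 Ω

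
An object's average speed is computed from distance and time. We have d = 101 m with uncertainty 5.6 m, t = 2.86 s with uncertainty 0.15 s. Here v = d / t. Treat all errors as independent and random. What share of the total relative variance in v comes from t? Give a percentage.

(δv/v)² = (1·δd/d)² + (-1·δt/t)²
  d term: (1×0.0554)² = 0.00307
  t term: (-1×0.0524)² = 0.00275
Total = 0.00582. Share from t = 0.00275/0.00582 = 0.472.

47.2%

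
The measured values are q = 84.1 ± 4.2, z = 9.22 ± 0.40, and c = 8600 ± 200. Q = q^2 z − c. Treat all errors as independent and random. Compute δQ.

Let p = q^2·z = 65200. δp/p = √((2·δq/q)² + (1·δz/z)²) = √(0.00998 + 0.00188) = 0.109, so δp = 7100.
Q = p − c: δQ = √(δp² + δc²) = √(5.04e+07 + 40000) = 7100

7100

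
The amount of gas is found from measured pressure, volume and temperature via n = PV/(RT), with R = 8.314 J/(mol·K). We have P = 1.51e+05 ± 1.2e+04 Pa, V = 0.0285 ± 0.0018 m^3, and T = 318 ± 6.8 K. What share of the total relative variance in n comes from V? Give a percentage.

(δn/n)² = (1·δP/P)² + (1·δV/V)² + (-1·δT/T)²
  P term: (1×0.0795)² = 0.00632
  V term: (1×0.0632)² = 0.00399
  T term: (-1×0.0214)² = 0.000457
Total = 0.0108. Share from V = 0.00399/0.0108 = 0.371.

37.1%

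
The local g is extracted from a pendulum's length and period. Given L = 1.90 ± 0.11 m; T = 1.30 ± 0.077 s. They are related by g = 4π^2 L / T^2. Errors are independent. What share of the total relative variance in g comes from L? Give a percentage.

(δg/g)² = (1·δL/L)² + (-2·δT/T)²
  L term: (1×0.0579)² = 0.00335
  T term: (-2×0.0592)² = 0.0140
Total = 0.0174. Share from L = 0.00335/0.0174 = 0.193.

19.3%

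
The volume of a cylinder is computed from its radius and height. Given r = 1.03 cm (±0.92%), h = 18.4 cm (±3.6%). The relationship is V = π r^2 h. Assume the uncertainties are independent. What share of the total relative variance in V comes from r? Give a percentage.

20.7%

(δV/V)² = (2·δr/r)² + (1·δh/h)²
  r term: (2×0.00920)² = 0.000339
  h term: (1×0.0360)² = 0.00130
Total = 0.00163. Share from r = 0.000339/0.00163 = 0.207.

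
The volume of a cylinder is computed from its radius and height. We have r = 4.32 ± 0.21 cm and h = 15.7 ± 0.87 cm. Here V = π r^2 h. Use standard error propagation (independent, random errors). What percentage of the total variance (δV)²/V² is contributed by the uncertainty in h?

24.5%

(δV/V)² = (2·δr/r)² + (1·δh/h)²
  r term: (2×0.0486)² = 0.00945
  h term: (1×0.0554)² = 0.00307
Total = 0.0125. Share from h = 0.00307/0.0125 = 0.245.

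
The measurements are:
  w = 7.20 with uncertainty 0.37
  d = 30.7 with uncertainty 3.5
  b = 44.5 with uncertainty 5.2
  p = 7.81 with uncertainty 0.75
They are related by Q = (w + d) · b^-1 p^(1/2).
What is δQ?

Let u = w + d = 37.9. δu = √(δw² + δd²) = √(0.137 + 12.2) = 3.52, so δu/u = 0.0929.
Q is then a monomial in u, b, p:
δQ/Q = √((δu/u)² + (-1·δb/b)² + (½·δp/p)²) = √(0.00862 + 0.0137 + 0.00231) = 0.157
Q = 2.38, so δQ = 0.157 × 2.38 = 0.373.

0.373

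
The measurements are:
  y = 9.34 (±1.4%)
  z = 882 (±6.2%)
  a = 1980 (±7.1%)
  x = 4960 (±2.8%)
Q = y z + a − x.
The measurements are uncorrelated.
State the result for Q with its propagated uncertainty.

5260 ± 560

Let p = y·z = 8240. δp/p = √((1·δy/y)² + (1·δz/z)²) = √(0.000196 + 0.00384) = 0.0636, so δp = 524.
Q = p + a − x: δQ = √(δp² + δa² + δx²) = √(2.74e+05 + 19800 + 19300) = 560
Q = 5260.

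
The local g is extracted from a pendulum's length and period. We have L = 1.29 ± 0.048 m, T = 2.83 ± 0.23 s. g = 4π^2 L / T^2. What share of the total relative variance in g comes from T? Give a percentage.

(δg/g)² = (1·δL/L)² + (-2·δT/T)²
  L term: (1×0.0372)² = 0.00138
  T term: (-2×0.0813)² = 0.0264
Total = 0.0278. Share from T = 0.0264/0.0278 = 0.950.

95.0%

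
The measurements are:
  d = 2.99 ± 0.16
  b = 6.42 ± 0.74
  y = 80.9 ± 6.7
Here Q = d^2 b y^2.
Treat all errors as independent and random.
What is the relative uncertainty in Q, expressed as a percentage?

22.8%

Since Q is a product/quotient, work with relative uncertainties:
  (2·δd/d)² = (2×0.0535)² = 0.0115;  (1·δb/b)² = (1×0.115)² = 0.0133;  (2·δy/y)² = (2×0.0828)² = 0.0274
δQ/Q = √(0.0522) = 0.228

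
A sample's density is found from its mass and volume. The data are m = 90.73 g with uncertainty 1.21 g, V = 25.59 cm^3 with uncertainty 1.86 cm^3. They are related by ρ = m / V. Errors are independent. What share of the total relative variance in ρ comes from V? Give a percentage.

96.7%

(δρ/ρ)² = (1·δm/m)² + (-1·δV/V)²
  m term: (1×0.0133)² = 0.000178
  V term: (-1×0.0727)² = 0.00528
Total = 0.00546. Share from V = 0.00528/0.00546 = 0.967.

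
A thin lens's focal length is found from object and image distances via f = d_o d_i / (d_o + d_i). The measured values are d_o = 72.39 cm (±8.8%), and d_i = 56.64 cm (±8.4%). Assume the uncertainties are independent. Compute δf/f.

0.0609

∂f/∂d_o = (d_i/(d_o+d_i))² = 0.193;  ∂f/∂d_i = (d_o/(d_o+d_i))² = 0.315
δf = √((∂f/∂d_o · δd_o)² + (∂f/∂d_i · δd_i)²) = √(1.51 + 2.24) = 1.94 cm
f = 31.78 cm, so δf/f = 1.94/31.78 = 0.0609.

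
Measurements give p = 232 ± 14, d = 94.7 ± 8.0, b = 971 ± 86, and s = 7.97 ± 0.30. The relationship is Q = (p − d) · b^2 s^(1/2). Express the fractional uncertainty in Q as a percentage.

Let u = p − d = 137. δu = √(δp² + δd²) = √(196 + 64.0) = 16.1, so δu/u = 0.117.
Q is then a monomial in u, b, s:
δQ/Q = √((δu/u)² + (2·δb/b)² + (½·δs/s)²) = √(0.0138 + 0.0314 + 0.000354) = 0.213

21.3%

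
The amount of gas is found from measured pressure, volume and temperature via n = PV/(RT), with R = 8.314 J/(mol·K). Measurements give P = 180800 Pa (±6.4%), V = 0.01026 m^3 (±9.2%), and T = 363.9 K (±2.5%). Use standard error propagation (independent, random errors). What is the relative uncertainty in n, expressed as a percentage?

11.5%

Since n is a product/quotient, work with relative uncertainties:
  (1·δP/P)² = (1×0.0640)² = 0.00410;  (1·δV/V)² = (1×0.0920)² = 0.00846;  (-1·δT/T)² = (-1×0.0250)² = 0.000625
δn/n = √(0.0132) = 0.115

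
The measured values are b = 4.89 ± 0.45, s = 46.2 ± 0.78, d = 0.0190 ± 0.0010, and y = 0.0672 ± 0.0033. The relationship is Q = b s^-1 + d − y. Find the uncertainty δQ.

Let p = b·s^-1 = 0.106. δp/p = √((1·δb/b)² + (-1·δs/s)²) = √(0.00847 + 0.000285) = 0.0936, so δp = 0.00990.
Q = p + d − y: δQ = √(δp² + δd² + δy²) = √(9.81e-05 + 1e-06 + 1.09e-05) = 0.0105

0.0105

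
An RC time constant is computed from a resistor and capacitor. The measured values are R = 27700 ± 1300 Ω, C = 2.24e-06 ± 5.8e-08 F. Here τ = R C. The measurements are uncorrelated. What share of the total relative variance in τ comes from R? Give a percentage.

(δτ/τ)² = (1·δR/R)² + (1·δC/C)²
  R term: (1×0.0469)² = 0.00220
  C term: (1×0.0259)² = 0.000670
Total = 0.00287. Share from R = 0.00220/0.00287 = 0.767.

76.7%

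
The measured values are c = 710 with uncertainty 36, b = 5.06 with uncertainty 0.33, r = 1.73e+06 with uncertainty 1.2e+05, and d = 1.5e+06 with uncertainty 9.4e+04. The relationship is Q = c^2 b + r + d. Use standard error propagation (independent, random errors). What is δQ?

3.43e+05

Let p = c^2·b = 2.55e+06. δp/p = √((2·δc/c)² + (1·δb/b)²) = √(0.0103 + 0.00425) = 0.121, so δp = 3.08e+05.
Q = p + r + d: δQ = √(δp² + δr² + δd²) = √(9.46e+10 + 1.44e+10 + 8.84e+09) = 3.43e+05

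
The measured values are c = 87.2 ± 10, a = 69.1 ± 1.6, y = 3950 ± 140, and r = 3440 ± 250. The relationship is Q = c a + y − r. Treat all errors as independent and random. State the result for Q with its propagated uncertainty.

Let p = c·a = 6030. δp/p = √((1·δc/c)² + (1·δa/a)²) = √(0.0132 + 0.000536) = 0.117, so δp = 705.
Q = p + y − r: δQ = √(δp² + δy² + δr²) = √(4.97e+05 + 19600 + 62500) = 761
Q = 6540.

6540 ± 761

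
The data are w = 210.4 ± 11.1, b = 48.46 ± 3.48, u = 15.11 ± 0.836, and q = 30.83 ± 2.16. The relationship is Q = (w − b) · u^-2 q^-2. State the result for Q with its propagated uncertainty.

Let h = w − b = 161.9. δh = √(δw² + δb²) = √(123 + 12.1) = 11.6, so δh/h = 0.0718.
Q is then a monomial in h, u, q:
δQ/Q = √((δh/h)² + (-2·δu/u)² + (-2·δq/q)²) = √(0.00516 + 0.0122 + 0.0196) = 0.192
Q = 0.0007462, so δQ = 0.192 × 0.0007462 = 0.000144.

0.0007462 ± 0.000144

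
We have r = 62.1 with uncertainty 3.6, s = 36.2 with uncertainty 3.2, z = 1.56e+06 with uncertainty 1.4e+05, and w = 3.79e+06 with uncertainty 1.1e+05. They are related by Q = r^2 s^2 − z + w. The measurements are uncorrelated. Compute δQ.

Let p = r^2·s^2 = 5.05e+06. δp/p = √((2·δr/r)² + (2·δs/s)²) = √(0.0134 + 0.0313) = 0.211, so δp = 1.07e+06.
Q = p − z + w: δQ = √(δp² + δz² + δw²) = √(1.14e+12 + 1.96e+10 + 1.21e+10) = 1.08e+06

1.08e+06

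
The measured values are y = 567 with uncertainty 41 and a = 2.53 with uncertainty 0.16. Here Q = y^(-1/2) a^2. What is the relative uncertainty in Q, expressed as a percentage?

Relative error in a monomial: (δQ/Q)² = Σ (nᵢ · δxᵢ/xᵢ)².
  (−½·δy/y)² = (-0.5×0.0723)² = 0.00131;  (2·δa/a)² = (2×0.0632)² = 0.0160
δQ/Q = √(0.0173) = 0.132

13.2%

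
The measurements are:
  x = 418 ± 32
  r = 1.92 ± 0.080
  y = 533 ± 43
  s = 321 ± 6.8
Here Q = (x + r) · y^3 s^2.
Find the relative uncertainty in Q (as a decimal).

Let u = x + r = 420. δu = √(δx² + δr²) = √(1020 + 0.00640) = 32.0, so δu/u = 0.0762.
Q is then a monomial in u, y, s:
δQ/Q = √((δu/u)² + (3·δy/y)² + (2·δs/s)²) = √(0.00581 + 0.0586 + 0.00180) = 0.257

0.257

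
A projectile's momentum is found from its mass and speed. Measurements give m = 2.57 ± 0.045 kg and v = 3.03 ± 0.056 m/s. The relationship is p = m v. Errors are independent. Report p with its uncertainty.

7.79 ± 0.198 kg·m/s

Since p is a product/quotient, work with relative uncertainties:
  (1·δm/m)² = (1×0.0175)² = 0.000307;  (1·δv/v)² = (1×0.0185)² = 0.000342
δp/p = √(0.000648) = 0.0255
p = 7.79 kg·m/s, so δp = 0.0255 × 7.79 = 0.198 kg·m/s.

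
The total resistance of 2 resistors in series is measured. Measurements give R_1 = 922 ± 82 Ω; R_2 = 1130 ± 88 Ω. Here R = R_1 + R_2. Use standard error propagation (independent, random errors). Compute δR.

120 Ω

Sums and differences: (δR)² = Σ (cᵢ δxᵢ)².
  (δR_1)² = 6720;  (δR_2)² = 7740
δR = √(14500) = 120 Ω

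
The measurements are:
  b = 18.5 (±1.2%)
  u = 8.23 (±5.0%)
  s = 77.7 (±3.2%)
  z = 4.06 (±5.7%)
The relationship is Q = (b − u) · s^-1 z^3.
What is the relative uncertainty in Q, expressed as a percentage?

18.0%

Let w = b − u = 10.3. δw = √(δb² + δu²) = √(0.0493 + 0.169) = 0.468, so δw/w = 0.0455.
Q is then a monomial in w, s, z:
δQ/Q = √((δw/w)² + (-1·δs/s)² + (3·δz/z)²) = √(0.00207 + 0.00102 + 0.0292) = 0.180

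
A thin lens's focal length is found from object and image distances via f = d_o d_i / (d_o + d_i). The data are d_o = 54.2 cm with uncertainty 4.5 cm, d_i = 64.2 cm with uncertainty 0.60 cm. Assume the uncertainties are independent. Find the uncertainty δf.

1.33 cm

∂f/∂d_o = (d_i/(d_o+d_i))² = 0.294;  ∂f/∂d_i = (d_o/(d_o+d_i))² = 0.210
δf = √((∂f/∂d_o · δd_o)² + (∂f/∂d_i · δd_i)²) = √(1.75 + 0.0158) = 1.33 cm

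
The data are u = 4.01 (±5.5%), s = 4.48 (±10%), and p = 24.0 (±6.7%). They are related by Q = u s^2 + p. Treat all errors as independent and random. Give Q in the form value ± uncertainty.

104 ± 16.8

Let w = u·s^2 = 80.5. δw/w = √((1·δu/u)² + (2·δs/s)²) = √(0.00302 + 0.0400) = 0.207, so δw = 16.7.
Q = w + p: δQ = √(δw² + δp²) = √(279 + 2.59) = 16.8
Q = 104.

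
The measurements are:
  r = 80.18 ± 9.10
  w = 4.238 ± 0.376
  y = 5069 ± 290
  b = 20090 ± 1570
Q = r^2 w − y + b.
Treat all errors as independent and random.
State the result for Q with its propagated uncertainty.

Let p = r^2·w = 27250. δp/p = √((2·δr/r)² + (1·δw/w)²) = √(0.0515 + 0.00787) = 0.244, so δp = 6640.
Q = p − y + b: δQ = √(δp² + δy² + δb²) = √(4.41e+07 + 84100 + 2.46e+06) = 6830
Q = 42270.

42270 ± 6830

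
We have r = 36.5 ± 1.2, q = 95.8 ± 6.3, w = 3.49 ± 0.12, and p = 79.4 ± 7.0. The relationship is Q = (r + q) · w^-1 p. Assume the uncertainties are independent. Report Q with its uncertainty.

Let u = r + q = 132. δu = √(δr² + δq²) = √(1.44 + 39.7) = 6.41, so δu/u = 0.0485.
Q is then a monomial in u, w, p:
δQ/Q = √((δu/u)² + (-1·δw/w)² + (1·δp/p)²) = √(0.00235 + 0.00118 + 0.00777) = 0.106
Q = 3010, so δQ = 0.106 × 3010 = 320.

3010 ± 320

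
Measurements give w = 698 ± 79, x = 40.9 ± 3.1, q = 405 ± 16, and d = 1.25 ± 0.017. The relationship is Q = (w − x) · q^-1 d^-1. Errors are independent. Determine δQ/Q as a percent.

12.7%

Let u = w − x = 657. δu = √(δw² + δx²) = √(6240 + 9.61) = 79.1, so δu/u = 0.120.
Q is then a monomial in u, q, d:
δQ/Q = √((δu/u)² + (-1·δq/q)² + (-1·δd/d)²) = √(0.0145 + 0.00156 + 0.000185) = 0.127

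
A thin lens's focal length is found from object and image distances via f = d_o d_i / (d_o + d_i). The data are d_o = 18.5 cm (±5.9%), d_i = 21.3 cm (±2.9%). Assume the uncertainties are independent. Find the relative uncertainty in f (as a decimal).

0.0343

∂f/∂d_o = (d_i/(d_o+d_i))² = 0.286;  ∂f/∂d_i = (d_o/(d_o+d_i))² = 0.216
δf = √((∂f/∂d_o · δd_o)² + (∂f/∂d_i · δd_i)²) = √(0.0977 + 0.0178) = 0.340 cm
f = 9.90 cm, so δf/f = 0.340/9.90 = 0.0343.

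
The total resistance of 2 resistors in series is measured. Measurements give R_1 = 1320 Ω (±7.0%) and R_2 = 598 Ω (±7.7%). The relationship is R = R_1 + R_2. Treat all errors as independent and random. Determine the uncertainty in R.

103 Ω

Absolute uncertainties add in quadrature for a linear combination:
  (δR_1)² = 8540;  (δR_2)² = 2120
δR = √(10700) = 103 Ω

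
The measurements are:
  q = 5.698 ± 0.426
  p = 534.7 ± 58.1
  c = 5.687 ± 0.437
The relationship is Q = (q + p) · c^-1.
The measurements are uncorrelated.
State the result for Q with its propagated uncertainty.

95.02 ± 12.6

Let u = q + p = 540.4. δu = √(δq² + δp²) = √(0.181 + 3380) = 58.1, so δu/u = 0.108.
Q is then a monomial in u, c:
δQ/Q = √((δu/u)² + (-1·δc/c)²) = √(0.0116 + 0.00590) = 0.132
Q = 95.02, so δQ = 0.132 × 95.02 = 12.6.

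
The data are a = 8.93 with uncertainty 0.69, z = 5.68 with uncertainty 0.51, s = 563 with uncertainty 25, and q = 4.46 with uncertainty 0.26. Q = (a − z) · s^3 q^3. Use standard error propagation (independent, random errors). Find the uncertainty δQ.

Let u = a − z = 3.25. δu = √(δa² + δz²) = √(0.476 + 0.260) = 0.858, so δu/u = 0.264.
Q is then a monomial in u, s, q:
δQ/Q = √((δu/u)² + (3·δs/s)² + (3·δq/q)²) = √(0.0697 + 0.0177 + 0.0306) = 0.344
Q = 5.15e+10, so δQ = 0.344 × 5.15e+10 = 1.77e+10.

1.77e+10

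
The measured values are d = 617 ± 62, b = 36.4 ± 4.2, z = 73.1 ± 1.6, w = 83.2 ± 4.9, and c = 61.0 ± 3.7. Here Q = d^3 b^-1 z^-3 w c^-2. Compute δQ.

0.131

For a monomial Q ∝ d^3, b^-1, z^-3, w, c^-2, fractional errors add in quadrature:
  (3·δd/d)² = (3×0.100)² = 0.0909;  (-1·δb/b)² = (-1×0.115)² = 0.0133;  (-3·δz/z)² = (-3×0.0219)² = 0.00431;  (1·δw/w)² = (1×0.0589)² = 0.00347;  (-2·δc/c)² = (-2×0.0607)² = 0.0147
δQ/Q = √(0.127) = 0.356
Q = 0.369, so δQ = 0.356 × 0.369 = 0.131.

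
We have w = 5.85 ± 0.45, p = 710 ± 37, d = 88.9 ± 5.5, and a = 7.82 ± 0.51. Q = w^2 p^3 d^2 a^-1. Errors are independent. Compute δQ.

3.22e+12

For a monomial Q ∝ w^2, p^3, d^2, a^-1, fractional errors add in quadrature:
  (2·δw/w)² = (2×0.0769)² = 0.0237;  (3·δp/p)² = (3×0.0521)² = 0.0244;  (2·δd/d)² = (2×0.0619)² = 0.0153;  (-1·δa/a)² = (-1×0.0652)² = 0.00425
δQ/Q = √(0.0677) = 0.260
Q = 1.24e+13, so δQ = 0.260 × 1.24e+13 = 3.22e+12.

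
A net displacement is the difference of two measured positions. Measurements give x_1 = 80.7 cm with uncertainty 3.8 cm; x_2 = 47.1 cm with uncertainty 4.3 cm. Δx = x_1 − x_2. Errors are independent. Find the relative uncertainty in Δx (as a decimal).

0.171

Each term contributes (cᵢ δxᵢ)² to (δΔx)²:
  (δx_1)² = 14.4;  (δx_2)² = 18.5
δΔx = √(32.9) = 5.74 cm
Δx = 33.6 cm, so δΔx/Δx = 5.74/33.6 = 0.171.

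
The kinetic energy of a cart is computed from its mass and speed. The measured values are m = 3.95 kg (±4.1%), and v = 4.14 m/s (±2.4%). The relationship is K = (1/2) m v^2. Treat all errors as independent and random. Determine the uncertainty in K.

2.14 J

K is a product of powers, so relative uncertainties combine in quadrature:
  (1·δm/m)² = (1×0.0410)² = 0.00168;  (2·δv/v)² = (2×0.0240)² = 0.00230
δK/K = √(0.00398) = 0.0631
K = 33.9 J, so δK = 0.0631 × 33.9 = 2.14 J.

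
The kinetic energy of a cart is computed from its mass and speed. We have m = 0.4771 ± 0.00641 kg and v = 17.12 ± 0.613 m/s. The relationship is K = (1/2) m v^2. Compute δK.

Products/powers → add relative errors in quadrature, weighted by exponent:
  (1·δm/m)² = (1×0.0134)² = 0.000181;  (2·δv/v)² = (2×0.0358)² = 0.00513
δK/K = √(0.00531) = 0.0729
K = 69.92 J, so δK = 0.0729 × 69.92 = 5.09 J.

5.09 J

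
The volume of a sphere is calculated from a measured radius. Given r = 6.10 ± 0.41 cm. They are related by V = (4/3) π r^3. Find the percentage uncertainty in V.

V ∝ r^3, so δV/V = |3| · δr/r = 3 × 0.0672 = 0.202.

20.2%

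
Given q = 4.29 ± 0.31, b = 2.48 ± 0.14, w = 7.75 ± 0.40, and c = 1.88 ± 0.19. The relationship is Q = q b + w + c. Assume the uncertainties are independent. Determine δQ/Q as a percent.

Let p = q·b = 10.6. δp/p = √((1·δq/q)² + (1·δb/b)²) = √(0.00522 + 0.00319) = 0.0917, so δp = 0.976.
Q = p + w + c: δQ = √(δp² + δw² + δc²) = √(0.952 + 0.160 + 0.0361) = 1.07
Q = 20.3, so δQ/Q = 1.07/20.3 = 0.0529.

5.29%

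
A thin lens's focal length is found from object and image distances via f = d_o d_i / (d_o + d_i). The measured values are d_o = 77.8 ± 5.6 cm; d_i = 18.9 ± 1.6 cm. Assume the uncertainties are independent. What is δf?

∂f/∂d_o = (d_i/(d_o+d_i))² = 0.0382;  ∂f/∂d_i = (d_o/(d_o+d_i))² = 0.647
δf = √((∂f/∂d_o · δd_o)² + (∂f/∂d_i · δd_i)²) = √(0.0458 + 1.07) = 1.06 cm

1.06 cm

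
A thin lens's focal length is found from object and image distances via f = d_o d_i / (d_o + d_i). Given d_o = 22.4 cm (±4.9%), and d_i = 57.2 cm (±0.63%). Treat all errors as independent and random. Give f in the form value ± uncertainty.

16.1 ± 0.567 cm

∂f/∂d_o = (d_i/(d_o+d_i))² = 0.516;  ∂f/∂d_i = (d_o/(d_o+d_i))² = 0.0792
δf = √((∂f/∂d_o · δd_o)² + (∂f/∂d_i · δd_i)²) = √(0.321 + 0.000814) = 0.567 cm
f = 16.1 cm.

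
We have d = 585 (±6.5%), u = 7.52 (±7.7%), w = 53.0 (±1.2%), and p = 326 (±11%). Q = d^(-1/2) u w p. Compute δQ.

Q is a product of powers, so relative uncertainties combine in quadrature:
  (−½·δd/d)² = (-0.5×0.0650)² = 0.00106;  (1·δu/u)² = (1×0.0770)² = 0.00593;  (1·δw/w)² = (1×0.0120)² = 0.000144;  (1·δp/p)² = (1×0.110)² = 0.0121
δQ/Q = √(0.0192) = 0.139
Q = 5370, so δQ = 0.139 × 5370 = 745.

745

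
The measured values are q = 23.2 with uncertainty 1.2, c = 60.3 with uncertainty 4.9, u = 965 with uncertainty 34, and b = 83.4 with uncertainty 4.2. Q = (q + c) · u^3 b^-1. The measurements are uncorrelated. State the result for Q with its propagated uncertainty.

(9.00 ± 1.19) × 10^8

Let w = q + c = 83.5. δw = √(δq² + δc²) = √(1.44 + 24.0) = 5.04, so δw/w = 0.0604.
Q is then a monomial in w, u, b:
δQ/Q = √((δw/w)² + (3·δu/u)² + (-1·δb/b)²) = √(0.00365 + 0.0112 + 0.00254) = 0.132
Q = 9e+08, so δQ = 0.132 × 9e+08 = 1.19e+08.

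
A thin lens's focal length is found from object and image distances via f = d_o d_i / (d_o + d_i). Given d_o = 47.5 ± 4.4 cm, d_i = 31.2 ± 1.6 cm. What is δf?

∂f/∂d_o = (d_i/(d_o+d_i))² = 0.157;  ∂f/∂d_i = (d_o/(d_o+d_i))² = 0.364
δf = √((∂f/∂d_o · δd_o)² + (∂f/∂d_i · δd_i)²) = √(0.478 + 0.340) = 0.904 cm

0.904 cm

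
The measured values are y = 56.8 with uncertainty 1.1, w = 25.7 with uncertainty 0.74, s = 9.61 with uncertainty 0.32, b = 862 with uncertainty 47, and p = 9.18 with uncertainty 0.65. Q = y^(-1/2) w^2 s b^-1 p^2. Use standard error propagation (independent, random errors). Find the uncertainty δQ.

13.7

Since Q is a product/quotient, work with relative uncertainties:
  (−½·δy/y)² = (-0.5×0.0194)² = 9.38e-05;  (2·δw/w)² = (2×0.0288)² = 0.00332;  (1·δs/s)² = (1×0.0333)² = 0.00111;  (-1·δb/b)² = (-1×0.0545)² = 0.00297;  (2·δp/p)² = (2×0.0708)² = 0.0201
δQ/Q = √(0.0275) = 0.166
Q = 82.3, so δQ = 0.166 × 82.3 = 13.7.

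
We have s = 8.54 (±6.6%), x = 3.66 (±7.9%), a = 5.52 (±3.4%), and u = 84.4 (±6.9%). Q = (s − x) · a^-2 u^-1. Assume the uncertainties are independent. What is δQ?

Let w = s − x = 4.88. δw = √(δs² + δx²) = √(0.318 + 0.0836) = 0.633, so δw/w = 0.130.
Q is then a monomial in w, a, u:
δQ/Q = √((δw/w)² + (-2·δa/a)² + (-1·δu/u)²) = √(0.0169 + 0.00462 + 0.00476) = 0.162
Q = 0.00190, so δQ = 0.162 × 0.00190 = 0.000307.

0.000307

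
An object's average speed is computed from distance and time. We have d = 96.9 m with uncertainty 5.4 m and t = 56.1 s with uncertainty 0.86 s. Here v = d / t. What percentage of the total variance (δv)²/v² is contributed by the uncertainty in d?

93.0%

(δv/v)² = (1·δd/d)² + (-1·δt/t)²
  d term: (1×0.0557)² = 0.00311
  t term: (-1×0.0153)² = 0.000235
Total = 0.00334. Share from d = 0.00311/0.00334 = 0.930.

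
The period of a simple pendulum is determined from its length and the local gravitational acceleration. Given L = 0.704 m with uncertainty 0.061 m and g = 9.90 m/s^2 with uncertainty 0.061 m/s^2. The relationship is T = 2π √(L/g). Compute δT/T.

0.0434

For a monomial T ∝ L^(1/2), g^(-1/2), fractional errors add in quadrature:
  (½·δL/L)² = (0.5×0.0866)² = 0.00188;  (−½·δg/g)² = (-0.5×0.00616)² = 9.49e-06
δT/T = √(0.00189) = 0.0434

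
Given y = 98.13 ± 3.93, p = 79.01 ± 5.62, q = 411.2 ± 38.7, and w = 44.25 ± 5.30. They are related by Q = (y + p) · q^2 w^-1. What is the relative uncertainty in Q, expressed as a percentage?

22.6%

Let u = y + p = 177.1. δu = √(δy² + δp²) = √(15.4 + 31.6) = 6.86, so δu/u = 0.0387.
Q is then a monomial in u, q, w:
δQ/Q = √((δu/u)² + (2·δq/q)² + (-1·δw/w)²) = √(0.00150 + 0.0354 + 0.0143) = 0.226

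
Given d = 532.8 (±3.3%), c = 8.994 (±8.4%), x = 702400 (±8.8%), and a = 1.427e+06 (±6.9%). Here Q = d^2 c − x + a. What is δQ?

Let p = d^2·c = 2.553e+06. δp/p = √((2·δd/d)² + (1·δc/c)²) = √(0.00436 + 0.00706) = 0.107, so δp = 2.73e+05.
Q = p − x + a: δQ = √(δp² + δx² + δa²) = √(7.44e+10 + 3.82e+09 + 9.69e+09) = 2.96e+05

2.96e+05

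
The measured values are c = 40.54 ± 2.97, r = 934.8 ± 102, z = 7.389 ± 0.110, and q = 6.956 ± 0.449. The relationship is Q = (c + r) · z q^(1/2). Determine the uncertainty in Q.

Let u = c + r = 975.3. δu = √(δc² + δr²) = √(8.82 + 10400) = 102, so δu/u = 0.105.
Q is then a monomial in u, z, q:
δQ/Q = √((δu/u)² + (1·δz/z)² + (½·δq/q)²) = √(0.0109 + 0.000222 + 0.00104) = 0.110
Q = 19010, so δQ = 0.110 × 19010 = 2100.

2100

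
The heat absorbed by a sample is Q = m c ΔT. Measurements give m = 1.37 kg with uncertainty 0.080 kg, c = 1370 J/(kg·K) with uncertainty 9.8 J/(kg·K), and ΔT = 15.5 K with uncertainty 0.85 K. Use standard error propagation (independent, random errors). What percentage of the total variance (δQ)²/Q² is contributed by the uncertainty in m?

52.7%

(δQ/Q)² = (1·δm/m)² + (1·δc/c)² + (1·δΔT/ΔT)²
  m term: (1×0.0584)² = 0.00341
  c term: (1×0.00715)² = 5.12e-05
  ΔT term: (1×0.0548)² = 0.00301
Total = 0.00647. Share from m = 0.00341/0.00647 = 0.527.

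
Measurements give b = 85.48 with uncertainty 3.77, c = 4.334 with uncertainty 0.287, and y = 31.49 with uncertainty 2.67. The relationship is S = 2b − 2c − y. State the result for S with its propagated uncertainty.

130.8 ± 8.02

For a sum/difference, combine absolute errors in quadrature:
  (2·δb)² = 56.9;  (2·δc)² = 0.329;  (δy)² = 7.13
δS = √(64.3) = 8.02
S = 130.8.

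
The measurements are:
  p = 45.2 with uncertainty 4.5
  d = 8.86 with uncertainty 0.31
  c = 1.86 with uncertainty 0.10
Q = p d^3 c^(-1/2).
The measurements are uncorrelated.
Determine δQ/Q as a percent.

Since Q is a product/quotient, work with relative uncertainties:
  (1·δp/p)² = (1×0.0996)² = 0.00991;  (3·δd/d)² = (3×0.0350)² = 0.0110;  (−½·δc/c)² = (-0.5×0.0538)² = 0.000723
δQ/Q = √(0.0217) = 0.147

14.7%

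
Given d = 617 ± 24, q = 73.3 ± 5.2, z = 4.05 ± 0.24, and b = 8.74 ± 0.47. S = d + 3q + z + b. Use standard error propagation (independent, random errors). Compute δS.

28.6

For a sum/difference, combine absolute errors in quadrature:
  (δd)² = 576;  (3·δq)² = 243;  (δz)² = 0.0576;  (δb)² = 0.221
δS = √(820) = 28.6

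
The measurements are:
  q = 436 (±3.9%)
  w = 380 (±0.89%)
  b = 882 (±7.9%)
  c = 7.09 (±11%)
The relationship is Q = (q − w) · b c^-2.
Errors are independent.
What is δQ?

Let u = q − w = 56.0. δu = √(δq² + δw²) = √(289 + 11.4) = 17.3, so δu/u = 0.310.
Q is then a monomial in u, b, c:
δQ/Q = √((δu/u)² + (1·δb/b)² + (-2·δc/c)²) = √(0.0958 + 0.00624 + 0.0484) = 0.388
Q = 983, so δQ = 0.388 × 983 = 381.

381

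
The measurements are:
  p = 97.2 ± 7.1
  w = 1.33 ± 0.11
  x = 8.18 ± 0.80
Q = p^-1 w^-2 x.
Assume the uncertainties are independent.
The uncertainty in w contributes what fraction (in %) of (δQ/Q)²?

(δQ/Q)² = (-1·δp/p)² + (-2·δw/w)² + (1·δx/x)²
  p term: (-1×0.0730)² = 0.00534
  w term: (-2×0.0827)² = 0.0274
  x term: (1×0.0978)² = 0.00956
Total = 0.0423. Share from w = 0.0274/0.0423 = 0.647.

64.7%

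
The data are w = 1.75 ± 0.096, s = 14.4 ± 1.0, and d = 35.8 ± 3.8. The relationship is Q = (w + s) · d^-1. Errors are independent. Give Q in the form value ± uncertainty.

Let u = w + s = 16.1. δu = √(δw² + δs²) = √(0.00922 + 1.00) = 1.00, so δu/u = 0.0622.
Q is then a monomial in u, d:
δQ/Q = √((δu/u)² + (-1·δd/d)²) = √(0.00387 + 0.0113) = 0.123
Q = 0.451, so δQ = 0.123 × 0.451 = 0.0555.

0.451 ± 0.0555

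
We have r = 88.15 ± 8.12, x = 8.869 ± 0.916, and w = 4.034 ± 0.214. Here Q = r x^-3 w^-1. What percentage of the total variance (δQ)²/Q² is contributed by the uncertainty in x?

89.5%

(δQ/Q)² = (1·δr/r)² + (-3·δx/x)² + (-1·δw/w)²
  r term: (1×0.0921)² = 0.00849
  x term: (-3×0.103)² = 0.0960
  w term: (-1×0.0530)² = 0.00281
Total = 0.107. Share from x = 0.0960/0.107 = 0.895.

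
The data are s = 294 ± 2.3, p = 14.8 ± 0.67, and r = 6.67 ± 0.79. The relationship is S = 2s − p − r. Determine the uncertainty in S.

4.72

Absolute uncertainties add in quadrature for a linear combination:
  (2·δs)² = 21.2;  (δp)² = 0.449;  (δr)² = 0.624
δS = √(22.2) = 4.72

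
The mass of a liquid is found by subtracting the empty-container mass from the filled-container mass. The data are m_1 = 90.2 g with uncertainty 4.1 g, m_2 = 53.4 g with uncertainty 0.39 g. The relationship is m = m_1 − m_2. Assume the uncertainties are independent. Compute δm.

4.12 g

Absolute uncertainties add in quadrature for a linear combination:
  (δm_1)² = 16.8;  (δm_2)² = 0.152
δm = √(17.0) = 4.12 g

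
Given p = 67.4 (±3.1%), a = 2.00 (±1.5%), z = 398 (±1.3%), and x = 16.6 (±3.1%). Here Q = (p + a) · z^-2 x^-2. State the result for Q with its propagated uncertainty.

(1.59 ± 0.117) × 10^-6

Let u = p + a = 69.4. δu = √(δp² + δa²) = √(4.37 + 0.000900) = 2.09, so δu/u = 0.0301.
Q is then a monomial in u, z, x:
δQ/Q = √((δu/u)² + (-2·δz/z)² + (-2·δx/x)²) = √(0.000907 + 0.000676 + 0.00384) = 0.0737
Q = 1.59e-06, so δQ = 0.0737 × 1.59e-06 = 1.17e-07.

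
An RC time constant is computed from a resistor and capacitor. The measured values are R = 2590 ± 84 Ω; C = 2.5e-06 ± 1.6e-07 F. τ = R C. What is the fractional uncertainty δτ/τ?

Each factor contributes (exponent × relative error)² to (δτ/τ)²:
  (1·δR/R)² = (1×0.0324)² = 0.00105;  (1·δC/C)² = (1×0.0640)² = 0.00410
δτ/τ = √(0.00515) = 0.0717

0.0717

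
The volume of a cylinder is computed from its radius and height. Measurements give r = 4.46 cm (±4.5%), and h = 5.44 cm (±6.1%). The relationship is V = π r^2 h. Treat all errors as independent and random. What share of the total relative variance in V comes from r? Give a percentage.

68.5%

(δV/V)² = (2·δr/r)² + (1·δh/h)²
  r term: (2×0.0450)² = 0.00810
  h term: (1×0.0610)² = 0.00372
Total = 0.0118. Share from r = 0.00810/0.0118 = 0.685.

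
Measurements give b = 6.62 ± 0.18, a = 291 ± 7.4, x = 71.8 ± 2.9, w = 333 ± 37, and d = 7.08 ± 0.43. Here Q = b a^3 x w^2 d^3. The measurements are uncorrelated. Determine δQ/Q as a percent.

30.1%

For a monomial Q ∝ b, a^3, x, w^2, d^3, fractional errors add in quadrature:
  (1·δb/b)² = (1×0.0272)² = 0.000739;  (3·δa/a)² = (3×0.0254)² = 0.00582;  (1·δx/x)² = (1×0.0404)² = 0.00163;  (2·δw/w)² = (2×0.111)² = 0.0494;  (3·δd/d)² = (3×0.0607)² = 0.0332
δQ/Q = √(0.0908) = 0.301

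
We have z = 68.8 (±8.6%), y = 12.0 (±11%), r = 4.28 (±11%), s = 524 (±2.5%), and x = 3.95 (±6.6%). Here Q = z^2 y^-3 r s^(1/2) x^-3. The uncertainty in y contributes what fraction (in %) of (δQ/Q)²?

57.3%

(δQ/Q)² = (2·δz/z)² + (-3·δy/y)² + (1·δr/r)² + (½·δs/s)² + (-3·δx/x)²
  z term: (2×0.0860)² = 0.0296
  y term: (-3×0.110)² = 0.109
  r term: (1×0.110)² = 0.0121
  s term: (0.5×0.0250)² = 0.000156
  x term: (-3×0.0660)² = 0.0392
Total = 0.190. Share from y = 0.109/0.190 = 0.573.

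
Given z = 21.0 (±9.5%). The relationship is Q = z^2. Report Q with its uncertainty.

441 ± 83.8

Each factor contributes (exponent × relative error)² to (δQ/Q)²:
  (2·δz/z)² = (2×0.0950)² = 0.0361
δQ/Q = √(0.0361) = 0.190
Q = 441, so δQ = 0.190 × 441 = 83.8.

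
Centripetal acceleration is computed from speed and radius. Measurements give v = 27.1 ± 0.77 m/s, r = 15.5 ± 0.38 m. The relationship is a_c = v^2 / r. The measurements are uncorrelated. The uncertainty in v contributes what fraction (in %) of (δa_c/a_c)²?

(δa_c/a_c)² = (2·δv/v)² + (-1·δr/r)²
  v term: (2×0.0284)² = 0.00323
  r term: (-1×0.0245)² = 0.000601
Total = 0.00383. Share from v = 0.00323/0.00383 = 0.843.

84.3%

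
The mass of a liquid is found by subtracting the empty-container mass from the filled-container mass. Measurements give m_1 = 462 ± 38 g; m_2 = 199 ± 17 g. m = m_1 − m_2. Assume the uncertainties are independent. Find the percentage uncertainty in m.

Sums and differences: (δm)² = Σ (cᵢ δxᵢ)².
  (δm_1)² = 1440;  (δm_2)² = 289
δm = √(1730) = 41.6 g
m = 263 g, so δm/m = 41.6/263 = 0.158.

15.8%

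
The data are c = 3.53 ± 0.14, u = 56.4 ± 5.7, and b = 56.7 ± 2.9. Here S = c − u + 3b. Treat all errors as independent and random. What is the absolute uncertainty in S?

Each term contributes (cᵢ δxᵢ)² to (δS)²:
  (δc)² = 0.0196;  (δu)² = 32.5;  (3·δb)² = 75.7
δS = √(108) = 10.4

10.4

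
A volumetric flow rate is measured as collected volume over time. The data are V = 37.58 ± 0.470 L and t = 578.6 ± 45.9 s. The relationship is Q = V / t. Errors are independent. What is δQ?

0.00522 L/s

Each factor contributes (exponent × relative error)² to (δQ/Q)²:
  (1·δV/V)² = (1×0.0125)² = 0.000156;  (-1·δt/t)² = (-1×0.0793)² = 0.00629
δQ/Q = √(0.00645) = 0.0803
Q = 0.06495 L/s, so δQ = 0.0803 × 0.06495 = 0.00522 L/s.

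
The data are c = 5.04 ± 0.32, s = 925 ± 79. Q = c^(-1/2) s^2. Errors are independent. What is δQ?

66200

Since Q is a product/quotient, work with relative uncertainties:
  (−½·δc/c)² = (-0.5×0.0635)² = 0.00101;  (2·δs/s)² = (2×0.0854)² = 0.0292
δQ/Q = √(0.0302) = 0.174
Q = 3.81e+05, so δQ = 0.174 × 3.81e+05 = 66200.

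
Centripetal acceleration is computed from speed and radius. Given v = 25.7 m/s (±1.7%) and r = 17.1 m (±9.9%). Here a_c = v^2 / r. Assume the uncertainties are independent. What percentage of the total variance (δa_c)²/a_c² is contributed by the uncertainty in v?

10.6%

(δa_c/a_c)² = (2·δv/v)² + (-1·δr/r)²
  v term: (2×0.0170)² = 0.00116
  r term: (-1×0.0990)² = 0.00980
Total = 0.0110. Share from v = 0.00116/0.0110 = 0.106.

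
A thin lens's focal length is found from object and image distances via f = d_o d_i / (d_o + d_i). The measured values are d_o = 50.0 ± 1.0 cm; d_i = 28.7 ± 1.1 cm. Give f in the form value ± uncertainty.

∂f/∂d_o = (d_i/(d_o+d_i))² = 0.133;  ∂f/∂d_i = (d_o/(d_o+d_i))² = 0.404
δf = √((∂f/∂d_o · δd_o)² + (∂f/∂d_i · δd_i)²) = √(0.0177 + 0.197) = 0.463 cm
f = 18.2 cm.

18.2 ± 0.463 cm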